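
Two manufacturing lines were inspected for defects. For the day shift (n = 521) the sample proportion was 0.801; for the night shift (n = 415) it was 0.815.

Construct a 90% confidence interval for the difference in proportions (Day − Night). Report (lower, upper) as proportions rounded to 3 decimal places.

SE₁ = √(p̂₁(1−p̂₁)/n₁) = √(0.8010·0.1990/521) = 0.01749; SE₂ = √(0.8150·0.1850/415) = 0.01906.
Independent samples: SE of the difference = √(SE₁² + SE₂²) = √(0.0003059001 + 0.0003632836) = 0.02587.
z* for 90% confidence is 1.645, so the margin of error is 1.645 × 0.02587 = 0.04256.
Point estimate p̂₁ − p̂₂ = 0.8010 − 0.8150 = -0.0140.
-0.0140 ± 0.04256 → (-0.057, 0.029).

(-0.057, 0.029)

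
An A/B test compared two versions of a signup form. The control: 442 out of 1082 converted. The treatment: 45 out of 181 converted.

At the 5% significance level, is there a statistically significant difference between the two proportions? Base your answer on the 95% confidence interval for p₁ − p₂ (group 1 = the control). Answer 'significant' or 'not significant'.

p̂₁ = 442/1082 = 0.4085 and p̂₂ = 45/181 = 0.2486.
SE₁ = √(p̂₁(1−p̂₁)/n₁) = √(0.4085·0.5915/1082) = 0.01494; SE₂ = √(0.2486·0.7514/181) = 0.03213.
Independent samples: SE of the difference = √(SE₁² + SE₂²) = √(0.0002232036 + 0.0010323369) = 0.03543.
z* for 95% confidence is 1.960, so the margin of error is 1.960 × 0.03543 = 0.06944.
Point estimate p̂₁ − p̂₂ = 0.4085 − 0.2486 = 0.1599.
0.1599 ± 0.06944 → (0.09046, 0.22934).
The interval (0.09046, 0.22934) does not contain 0, so the difference is significant.

significant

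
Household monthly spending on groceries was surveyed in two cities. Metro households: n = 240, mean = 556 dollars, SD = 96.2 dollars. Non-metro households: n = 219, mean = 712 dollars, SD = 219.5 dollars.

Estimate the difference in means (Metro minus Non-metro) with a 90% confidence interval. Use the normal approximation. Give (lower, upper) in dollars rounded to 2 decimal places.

(-182.45, -129.55)

Per-group SEs: s₁/√n₁ = 96.2/√240 = 6.2097, s₂/√n₂ = 219.5/√219 = 14.8324.
Unpooled SE of the difference: √(38.56037409 + 220.00008976) = 16.0798.
Margin of error = z* · SE = 1.645 × 16.0798 = 26.4513.
x̄₁ − x̄₂ = 556 − 712 = -156.0000.
CI: -156.0000 ± 26.4513 = (-182.45, -129.55).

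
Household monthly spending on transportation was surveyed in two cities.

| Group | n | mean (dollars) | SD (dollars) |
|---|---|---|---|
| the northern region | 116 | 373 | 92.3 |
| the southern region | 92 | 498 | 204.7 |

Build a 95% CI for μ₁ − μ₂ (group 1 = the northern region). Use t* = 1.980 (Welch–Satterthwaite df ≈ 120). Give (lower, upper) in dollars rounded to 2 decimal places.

(-170.54, -79.46)

SE₁ = s₁/√n₁ = 92.3/√116 = 8.5698; SE₂ = 204.7/√92 = 21.3415.
Independent samples, unequal variances: SE_diff = √(SE₁² + SE₂²) = √(73.44147204 + 455.45962225) = 22.9978.
t* = 1.980, so margin of error = 1.980 × 22.9978 = 45.5356.
Difference in means = 373 − 498 = -125.0000.
-125.0000 ± 45.5356 → (-170.54, -79.46).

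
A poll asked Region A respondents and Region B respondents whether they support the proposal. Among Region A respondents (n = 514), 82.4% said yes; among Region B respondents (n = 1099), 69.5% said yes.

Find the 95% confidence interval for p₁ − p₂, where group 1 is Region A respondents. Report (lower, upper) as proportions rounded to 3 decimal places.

(0.086, 0.172)

Each SE is √(p̂(1−p̂)/n): √(0.8240·0.1760/514) = 0.01680 and √(0.6950·0.3050/1099) = 0.01389.
SE(p̂₁ − p̂₂) = √(SE₁² + SE₂²) = √(0.00028224 + 0.0001929321) = 0.02180, since the two samples are independent.
At 95% confidence z* = 1.960; margin = 1.960 × 0.02180 = 0.04273.
The difference is 0.8240 − 0.6950 = 0.1290, so the interval is 0.1290 ± 0.04273 = (0.086, 0.172).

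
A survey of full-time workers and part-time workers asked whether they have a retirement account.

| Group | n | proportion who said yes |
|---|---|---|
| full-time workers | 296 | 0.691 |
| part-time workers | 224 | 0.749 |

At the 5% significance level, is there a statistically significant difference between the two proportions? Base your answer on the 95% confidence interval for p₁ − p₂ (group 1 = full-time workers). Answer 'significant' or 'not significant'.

The two standard errors are √(0.6910×0.3090/296) = 0.02686 and √(0.7490×0.2510/224) = 0.02897.
Because the samples are independent, SE_diff = √(0.02686² + 0.02897²) = 0.03951.
Using z* = 1.960 for 95%, ME = 1.960 × 0.03951 = 0.07744.
p̂₁ − p̂₂ = -0.0580; interval -0.0580 ± 0.07744 gives (-0.13544, 0.01944).
The interval (-0.13544, 0.01944) contains 0, so the difference is not significant.

not significant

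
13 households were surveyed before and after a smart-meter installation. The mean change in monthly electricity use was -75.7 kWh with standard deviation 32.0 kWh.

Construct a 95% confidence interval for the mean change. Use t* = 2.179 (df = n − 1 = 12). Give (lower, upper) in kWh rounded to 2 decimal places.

(-95.04, -56.36)

This is a matched-pairs design, so SE = s_d/√n = 32.0/√13 = 8.8752.
Margin = 2.179 × 8.8752 = 19.3391; the interval is -75.7 ± 19.3391 = (-95.04, -56.36).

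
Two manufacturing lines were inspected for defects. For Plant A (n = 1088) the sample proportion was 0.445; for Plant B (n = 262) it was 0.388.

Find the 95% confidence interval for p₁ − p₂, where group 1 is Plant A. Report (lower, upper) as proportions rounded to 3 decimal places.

Each SE is √(p̂(1−p̂)/n): √(0.4450·0.5550/1088) = 0.01507 and √(0.3880·0.6120/262) = 0.03011.
SE(p̂₁ − p̂₂) = √(SE₁² + SE₂²) = √(0.0002271049 + 0.0009066121) = 0.03367, since the two samples are independent.
At 95% confidence z* = 1.960; margin = 1.960 × 0.03367 = 0.06599.
The difference is 0.4450 − 0.3880 = 0.0570, so the interval is 0.0570 ± 0.06599 = (-0.009, 0.123).

(-0.009, 0.123)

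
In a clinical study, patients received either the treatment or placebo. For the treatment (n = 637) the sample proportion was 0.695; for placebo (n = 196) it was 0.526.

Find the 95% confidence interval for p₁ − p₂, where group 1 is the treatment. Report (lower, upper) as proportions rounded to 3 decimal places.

The two standard errors are √(0.6950×0.3050/637) = 0.01824 and √(0.5260×0.4740/196) = 0.03567.
Because the samples are independent, SE_diff = √(0.01824² + 0.03567²) = 0.04006.
Using z* = 1.960 for 95%, ME = 1.960 × 0.04006 = 0.07852.
p̂₁ − p̂₂ = 0.1690; interval 0.1690 ± 0.07852 gives (0.090, 0.248).

(0.090, 0.248)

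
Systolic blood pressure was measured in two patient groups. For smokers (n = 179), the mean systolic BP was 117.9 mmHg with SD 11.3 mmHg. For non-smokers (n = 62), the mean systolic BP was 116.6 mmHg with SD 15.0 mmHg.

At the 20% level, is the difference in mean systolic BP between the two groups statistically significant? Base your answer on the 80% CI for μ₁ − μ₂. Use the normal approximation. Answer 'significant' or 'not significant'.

SE₁ = s₁/√n₁ = 11.3/√179 = 0.8446; SE₂ = 15.0/√62 = 1.9050.
Independent samples, unequal variances: SE_diff = √(SE₁² + SE₂²) = √(0.71334916 + 3.629025) = 2.0838.
z* = 1.282, so margin of error = 1.282 × 2.0838 = 2.6714.
Difference in means = 117.9 − 116.6 = 1.3000.
1.3000 ± 2.6714 → (-1.3714, 3.9714).
The interval (-1.3714, 3.9714) contains 0, so the difference is not significant.

not significant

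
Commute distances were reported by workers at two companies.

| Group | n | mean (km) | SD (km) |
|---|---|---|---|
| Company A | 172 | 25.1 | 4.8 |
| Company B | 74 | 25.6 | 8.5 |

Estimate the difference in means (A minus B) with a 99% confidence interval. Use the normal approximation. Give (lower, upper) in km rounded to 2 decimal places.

(-3.21, 2.21)

SE₁ = s₁/√n₁ = 4.8/√172 = 0.3660; SE₂ = 8.5/√74 = 0.9881.
Independent samples, unequal variances: SE_diff = √(SE₁² + SE₂²) = √(0.133956 + 0.97634161) = 1.0537.
z* = 2.576, so margin of error = 2.576 × 1.0537 = 2.7143.
Difference in means = 25.1 − 25.6 = -0.5000.
-0.5000 ± 2.7143 → (-3.21, 2.21).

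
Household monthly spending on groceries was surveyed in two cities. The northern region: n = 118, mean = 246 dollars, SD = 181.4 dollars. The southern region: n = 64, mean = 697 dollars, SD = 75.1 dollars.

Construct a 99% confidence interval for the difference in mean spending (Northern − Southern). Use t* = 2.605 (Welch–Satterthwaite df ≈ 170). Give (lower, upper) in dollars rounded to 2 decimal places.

Per-group SEs: s₁/√n₁ = 181.4/√118 = 16.6992, s₂/√n₂ = 75.1/√64 = 9.3875.
Unpooled SE of the difference: √(278.86328064 + 88.12515625) = 19.1569.
Margin of error = t* · SE = 2.605 × 19.1569 = 49.9037.
x̄₁ − x̄₂ = 246 − 697 = -451.0000.
CI: -451.0000 ± 49.9037 = (-500.90, -401.10).

(-500.90, -401.10)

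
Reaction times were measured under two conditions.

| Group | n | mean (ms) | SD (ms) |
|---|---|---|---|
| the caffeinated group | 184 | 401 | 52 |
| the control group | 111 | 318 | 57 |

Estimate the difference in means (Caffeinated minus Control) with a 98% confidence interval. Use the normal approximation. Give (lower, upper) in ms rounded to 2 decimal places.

(67.58, 98.42)

Per-group SEs: s₁/√n₁ = 52/√184 = 3.8335, s₂/√n₂ = 57/√111 = 5.4102.
Unpooled SE of the difference: √(14.69572225 + 29.27026404) = 6.6307.
Margin of error = z* · SE = 2.326 × 6.6307 = 15.4230.
x̄₁ − x̄₂ = 401 − 318 = 83.0000.
CI: 83.0000 ± 15.4230 = (67.58, 98.42).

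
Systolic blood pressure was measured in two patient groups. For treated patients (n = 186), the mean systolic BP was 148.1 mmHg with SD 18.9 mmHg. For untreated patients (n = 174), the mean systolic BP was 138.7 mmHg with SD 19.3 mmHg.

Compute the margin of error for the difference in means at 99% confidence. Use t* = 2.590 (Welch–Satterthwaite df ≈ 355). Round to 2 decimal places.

Standard errors of each mean: 18.9/√186 = 1.3858 and 19.3/√174 = 1.4631.
SE(x̄₁ − x̄₂) = √(1.3858² + 1.4631²) = 2.0152 for independent samples with unequal variances.
With t* = 2.590, the margin is 2.590 × 2.0152 = 5.2194.

5.22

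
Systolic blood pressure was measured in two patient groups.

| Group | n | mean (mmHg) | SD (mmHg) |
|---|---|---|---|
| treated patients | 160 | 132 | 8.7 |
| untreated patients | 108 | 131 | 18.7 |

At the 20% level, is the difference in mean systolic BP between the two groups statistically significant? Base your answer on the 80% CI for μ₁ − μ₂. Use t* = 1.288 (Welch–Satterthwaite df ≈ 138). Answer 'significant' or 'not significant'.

not significant

Per-group SEs: s₁/√n₁ = 8.7/√160 = 0.6878, s₂/√n₂ = 18.7/√108 = 1.7994.
Unpooled SE of the difference: √(0.47306884 + 3.23784036) = 1.9264.
Margin of error = t* · SE = 1.288 × 1.9264 = 2.4812.
x̄₁ − x̄₂ = 132 − 131 = 1.0000.
CI: 1.0000 ± 2.4812 = (-1.4812, 3.4812).
The interval (-1.4812, 3.4812) contains 0, so the difference is not significant.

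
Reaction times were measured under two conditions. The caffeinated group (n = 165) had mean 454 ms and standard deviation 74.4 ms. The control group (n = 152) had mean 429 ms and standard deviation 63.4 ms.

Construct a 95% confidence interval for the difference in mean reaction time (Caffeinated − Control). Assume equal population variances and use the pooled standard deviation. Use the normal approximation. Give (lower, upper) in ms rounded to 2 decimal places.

(9.72, 40.28)

Pooled variance s_p² = [164·74.4² + 151·63.4²] / (165+152−2) = 4808.7384, so s_p = 69.3451.
SE_diff = s_p·√(1/n₁ + 1/n₂) = 69.3451·√(1/165 + 1/152) = 7.7962.
z* = 1.960; margin = 1.960 × 7.7962 = 15.2806.
Difference = 454 − 429 = 25.0000.
25.0000 ± 15.2806 → (9.72, 40.28).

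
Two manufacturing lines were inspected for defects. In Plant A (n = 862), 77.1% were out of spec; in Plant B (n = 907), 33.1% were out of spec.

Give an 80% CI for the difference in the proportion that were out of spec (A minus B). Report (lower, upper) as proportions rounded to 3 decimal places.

The two standard errors are √(0.7710×0.2290/862) = 0.01431 and √(0.3310×0.6690/907) = 0.01563.
Because the samples are independent, SE_diff = √(0.01431² + 0.01563²) = 0.02119.
Using z* = 1.282 for 80%, ME = 1.282 × 0.02119 = 0.02717.
p̂₁ − p̂₂ = 0.4400; interval 0.4400 ± 0.02717 gives (0.413, 0.467).

(0.413, 0.467)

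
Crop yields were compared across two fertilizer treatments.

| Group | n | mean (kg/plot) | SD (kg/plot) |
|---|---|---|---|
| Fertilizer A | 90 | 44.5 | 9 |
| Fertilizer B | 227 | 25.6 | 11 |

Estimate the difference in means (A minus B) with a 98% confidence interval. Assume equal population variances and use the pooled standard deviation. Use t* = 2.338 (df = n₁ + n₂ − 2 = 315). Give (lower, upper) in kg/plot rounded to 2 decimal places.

(15.85, 21.95)

s_p = √[((n₁−1)s₁² + (n₂−1)s₂²)/(n₁+n₂−2)] = √[(89·9² + 226·11²)/315] = 10.4737.
SE = 10.4737·√(1/90 + 1/227) = 1.3047.
With t* = 2.338, margin = 2.338 × 1.3047 = 3.0504.
x̄₁ − x̄₂ = 44.5 − 25.6 = 18.9000; interval 18.9000 ± 3.0504 = (15.85, 21.95).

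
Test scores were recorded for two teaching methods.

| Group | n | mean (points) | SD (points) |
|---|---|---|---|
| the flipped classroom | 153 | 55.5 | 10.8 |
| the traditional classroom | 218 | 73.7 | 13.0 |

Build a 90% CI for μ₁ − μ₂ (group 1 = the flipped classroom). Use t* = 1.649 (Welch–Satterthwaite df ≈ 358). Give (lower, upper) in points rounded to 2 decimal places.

Standard errors of each mean: 10.8/√153 = 0.8731 and 13.0/√218 = 0.8805.
SE(x̄₁ − x̄₂) = √(0.8731² + 0.8805²) = 1.2400 for independent samples with unequal variances.
With t* = 1.649, the margin is 1.649 × 1.2400 = 2.0448.
x̄₁ − x̄₂ = 55.5 − 73.7 = -18.2000; the interval is -18.2000 ± 2.0448 = (-20.24, -16.16).

(-20.24, -16.16)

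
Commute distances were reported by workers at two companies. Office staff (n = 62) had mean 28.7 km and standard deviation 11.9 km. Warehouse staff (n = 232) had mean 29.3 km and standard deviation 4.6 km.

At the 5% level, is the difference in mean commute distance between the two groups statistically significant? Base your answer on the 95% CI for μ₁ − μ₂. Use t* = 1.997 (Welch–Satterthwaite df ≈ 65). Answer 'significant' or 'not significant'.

Per-group SEs: s₁/√n₁ = 11.9/√62 = 1.5113, s₂/√n₂ = 4.6/√232 = 0.3020.
Unpooled SE of the difference: √(2.28402769 + 0.091204) = 1.5412.
Margin of error = t* · SE = 1.997 × 1.5412 = 3.0778.
x̄₁ − x̄₂ = 28.7 − 29.3 = -0.6000.
CI: -0.6000 ± 3.0778 = (-3.6778, 2.4778).
The interval (-3.6778, 2.4778) contains 0, so the difference is not significant.

not significant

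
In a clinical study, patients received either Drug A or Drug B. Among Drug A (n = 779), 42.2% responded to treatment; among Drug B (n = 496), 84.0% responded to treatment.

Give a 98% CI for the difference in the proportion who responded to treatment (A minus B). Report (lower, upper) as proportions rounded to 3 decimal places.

(-0.474, -0.362)

SE₁ = √(p̂₁(1−p̂₁)/n₁) = √(0.4220·0.5780/779) = 0.01770; SE₂ = √(0.8400·0.1600/496) = 0.01646.
Independent samples: SE of the difference = √(SE₁² + SE₂²) = √(0.00031329 + 0.0002709316) = 0.02417.
z* for 98% confidence is 2.326, so the margin of error is 2.326 × 0.02417 = 0.05622.
Point estimate p̂₁ − p̂₂ = 0.4220 − 0.8400 = -0.4180.
-0.4180 ± 0.05622 → (-0.474, -0.362).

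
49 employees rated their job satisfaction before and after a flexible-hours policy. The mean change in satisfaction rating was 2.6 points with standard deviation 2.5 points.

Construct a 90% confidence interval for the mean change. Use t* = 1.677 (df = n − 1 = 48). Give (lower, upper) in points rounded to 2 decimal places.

(2.00, 3.20)

Paired design: SE = s_d/√n = 2.5/√49 = 0.3571.
t* = 1.677; margin of error = 1.677 × 0.3571 = 0.5989.
2.6 ± 0.5989 → (2.00, 3.20).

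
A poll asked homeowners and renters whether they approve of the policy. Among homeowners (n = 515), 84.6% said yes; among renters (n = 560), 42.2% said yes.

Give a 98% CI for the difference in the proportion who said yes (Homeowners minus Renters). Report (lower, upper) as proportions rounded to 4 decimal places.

SE₁ = √(p̂₁(1−p̂₁)/n₁) = √(0.8460·0.1540/515) = 0.01591; SE₂ = √(0.4220·0.5780/560) = 0.02087.
Independent samples: SE of the difference = √(SE₁² + SE₂²) = √(0.0002531281 + 0.0004355569) = 0.02624.
z* for 98% confidence is 2.326, so the margin of error is 2.326 × 0.02624 = 0.06103.
Point estimate p̂₁ − p̂₂ = 0.8460 − 0.4220 = 0.4240.
0.4240 ± 0.06103 → (0.3630, 0.4850).

(0.3630, 0.4850)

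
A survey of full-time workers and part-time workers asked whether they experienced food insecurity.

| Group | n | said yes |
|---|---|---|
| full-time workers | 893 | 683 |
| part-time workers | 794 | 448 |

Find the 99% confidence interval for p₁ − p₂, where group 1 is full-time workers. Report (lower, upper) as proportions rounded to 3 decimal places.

p̂₁ = 683/893 = 0.7648 and p̂₂ = 448/794 = 0.5642.
SE₁ = √(p̂₁(1−p̂₁)/n₁) = √(0.7648·0.2352/893) = 0.01419; SE₂ = √(0.5642·0.4358/794) = 0.01760.
Independent samples: SE of the difference = √(SE₁² + SE₂²) = √(0.0002013561 + 0.00030976) = 0.02261.
z* for 99% confidence is 2.576, so the margin of error is 2.576 × 0.02261 = 0.05824.
Point estimate p̂₁ − p̂₂ = 0.7648 − 0.5642 = 0.2006.
0.2006 ± 0.05824 → (0.142, 0.259).

(0.142, 0.259)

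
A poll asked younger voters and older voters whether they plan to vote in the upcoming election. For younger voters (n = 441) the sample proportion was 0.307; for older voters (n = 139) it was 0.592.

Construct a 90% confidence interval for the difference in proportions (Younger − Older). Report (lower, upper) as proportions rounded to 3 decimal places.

(-0.363, -0.207)

The two standard errors are √(0.3070×0.6930/441) = 0.02196 and √(0.5920×0.4080/139) = 0.04169.
Because the samples are independent, SE_diff = √(0.02196² + 0.04169²) = 0.04712.
Using z* = 1.645 for 90%, ME = 1.645 × 0.04712 = 0.07751.
p̂₁ − p̂₂ = -0.2850; interval -0.2850 ± 0.07751 gives (-0.363, -0.207).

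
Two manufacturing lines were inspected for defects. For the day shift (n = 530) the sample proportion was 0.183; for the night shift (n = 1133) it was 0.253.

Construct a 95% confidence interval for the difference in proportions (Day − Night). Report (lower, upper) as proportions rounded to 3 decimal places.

The two standard errors are √(0.1830×0.8170/530) = 0.01680 and √(0.2530×0.7470/1133) = 0.01292.
Because the samples are independent, SE_diff = √(0.01680² + 0.01292²) = 0.02119.
Using z* = 1.960 for 95%, ME = 1.960 × 0.02119 = 0.04153.
p̂₁ − p̂₂ = -0.0700; interval -0.0700 ± 0.04153 gives (-0.112, -0.028).

(-0.112, -0.028)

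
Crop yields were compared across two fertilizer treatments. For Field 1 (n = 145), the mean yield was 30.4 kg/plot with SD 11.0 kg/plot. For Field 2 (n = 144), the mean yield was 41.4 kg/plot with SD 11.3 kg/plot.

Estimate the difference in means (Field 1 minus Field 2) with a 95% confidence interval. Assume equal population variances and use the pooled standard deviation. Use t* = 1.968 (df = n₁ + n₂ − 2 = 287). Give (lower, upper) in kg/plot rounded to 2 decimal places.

(-13.58, -8.42)

s_p = √[((n₁−1)s₁² + (n₂−1)s₂²)/(n₁+n₂−2)] = √[(144·11.0² + 143·11.3²)/287] = 11.1505.
SE = 11.1505·√(1/145 + 1/144) = 1.3118.
With t* = 1.968, margin = 1.968 × 1.3118 = 2.5816.
x̄₁ − x̄₂ = 30.4 − 41.4 = -11.0000; interval -11.0000 ± 2.5816 = (-13.58, -8.42).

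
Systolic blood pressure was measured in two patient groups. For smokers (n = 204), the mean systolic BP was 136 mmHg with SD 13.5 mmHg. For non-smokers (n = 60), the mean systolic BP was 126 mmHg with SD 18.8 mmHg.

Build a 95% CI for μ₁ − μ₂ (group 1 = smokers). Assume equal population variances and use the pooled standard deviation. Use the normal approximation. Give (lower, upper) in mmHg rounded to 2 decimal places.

s_p = √[((n₁−1)s₁² + (n₂−1)s₂²)/(n₁+n₂−2)] = √[(203·13.5² + 59·18.8²)/262] = 14.8594.
SE = 14.8594·√(1/204 + 1/60) = 2.1823.
With z* = 1.960, margin = 1.960 × 2.1823 = 4.2773.
x̄₁ − x̄₂ = 136 − 126 = 10.0000; interval 10.0000 ± 4.2773 = (5.72, 14.28).

(5.72, 14.28)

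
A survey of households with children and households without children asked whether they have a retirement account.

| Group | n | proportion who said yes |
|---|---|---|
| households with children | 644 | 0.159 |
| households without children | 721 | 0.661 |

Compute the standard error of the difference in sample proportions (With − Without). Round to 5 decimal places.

0.02277

The two standard errors are √(0.1590×0.8410/644) = 0.01441 and √(0.6610×0.3390/721) = 0.01763.
Because the samples are independent, SE_diff = √(0.01441² + 0.01763²) = 0.02277.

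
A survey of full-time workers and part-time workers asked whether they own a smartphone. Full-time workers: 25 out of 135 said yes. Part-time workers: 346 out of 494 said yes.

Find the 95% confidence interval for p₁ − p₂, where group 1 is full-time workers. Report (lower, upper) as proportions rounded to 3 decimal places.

(-0.592, -0.438)

First, p̂₁ = 25/135 = 0.1852; p̂₂ = 346/494 = 0.7004.
The two standard errors are √(0.1852×0.8148/135) = 0.03343 and √(0.7004×0.2996/494) = 0.02061.
Because the samples are independent, SE_diff = √(0.03343² + 0.02061²) = 0.03927.
Using z* = 1.960 for 95%, ME = 1.960 × 0.03927 = 0.07697.
p̂₁ − p̂₂ = -0.5152; interval -0.5152 ± 0.07697 gives (-0.592, -0.438).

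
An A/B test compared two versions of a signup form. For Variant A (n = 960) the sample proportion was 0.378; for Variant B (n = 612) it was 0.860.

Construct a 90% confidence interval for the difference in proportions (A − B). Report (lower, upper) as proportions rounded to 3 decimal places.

(-0.517, -0.447)

SE₁ = √(p̂₁(1−p̂₁)/n₁) = √(0.3780·0.6220/960) = 0.01565; SE₂ = √(0.8600·0.1400/612) = 0.01403.
Independent samples: SE of the difference = √(SE₁² + SE₂²) = √(0.0002449225 + 0.0001968409) = 0.02102.
z* for 90% confidence is 1.645, so the margin of error is 1.645 × 0.02102 = 0.03458.
Point estimate p̂₁ − p̂₂ = 0.3780 − 0.8600 = -0.4820.
-0.4820 ± 0.03458 → (-0.517, -0.447).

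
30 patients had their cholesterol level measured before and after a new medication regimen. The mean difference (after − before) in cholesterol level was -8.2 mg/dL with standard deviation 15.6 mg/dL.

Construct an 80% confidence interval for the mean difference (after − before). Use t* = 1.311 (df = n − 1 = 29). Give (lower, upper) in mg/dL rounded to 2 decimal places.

Paired design: SE = s_d/√n = 15.6/√30 = 2.8482.
t* = 1.311; margin of error = 1.311 × 2.8482 = 3.7340.
-8.2 ± 3.7340 → (-11.93, -4.47).

(-11.93, -4.47)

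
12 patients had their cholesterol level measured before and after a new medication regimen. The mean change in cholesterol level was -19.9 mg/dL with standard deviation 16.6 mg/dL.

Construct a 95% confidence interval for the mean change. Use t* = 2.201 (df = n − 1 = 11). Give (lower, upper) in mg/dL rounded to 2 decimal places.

(-30.45, -9.35)

This is a matched-pairs design, so SE = s_d/√n = 16.6/√12 = 4.7920.
Margin = 2.201 × 4.7920 = 10.5472; the interval is -19.9 ± 10.5472 = (-30.45, -9.35).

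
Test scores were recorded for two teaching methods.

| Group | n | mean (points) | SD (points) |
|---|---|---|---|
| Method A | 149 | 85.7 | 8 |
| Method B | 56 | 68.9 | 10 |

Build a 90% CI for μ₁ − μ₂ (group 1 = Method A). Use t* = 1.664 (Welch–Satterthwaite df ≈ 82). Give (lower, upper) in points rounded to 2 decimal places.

Standard errors of each mean: 8/√149 = 0.6554 and 10/√56 = 1.3363.
SE(x̄₁ − x̄₂) = √(0.6554² + 1.3363²) = 1.4884 for independent samples with unequal variances.
With t* = 1.664, the margin is 1.664 × 1.4884 = 2.4767.
x̄₁ − x̄₂ = 85.7 − 68.9 = 16.8000; the interval is 16.8000 ± 2.4767 = (14.32, 19.28).

(14.32, 19.28)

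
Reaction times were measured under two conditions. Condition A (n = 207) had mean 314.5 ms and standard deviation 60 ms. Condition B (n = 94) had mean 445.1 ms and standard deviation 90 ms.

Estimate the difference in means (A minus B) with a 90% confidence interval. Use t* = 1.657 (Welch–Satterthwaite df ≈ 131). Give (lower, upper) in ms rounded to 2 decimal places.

SE₁ = s₁/√n₁ = 60/√207 = 4.1703; SE₂ = 90/√94 = 9.2828.
Independent samples, unequal variances: SE_diff = √(SE₁² + SE₂²) = √(17.39140209 + 86.17037584) = 10.1765.
t* = 1.657, so margin of error = 1.657 × 10.1765 = 16.8625.
Difference in means = 314.5 − 445.1 = -130.6000.
-130.6000 ± 16.8625 → (-147.46, -113.74).

(-147.46, -113.74)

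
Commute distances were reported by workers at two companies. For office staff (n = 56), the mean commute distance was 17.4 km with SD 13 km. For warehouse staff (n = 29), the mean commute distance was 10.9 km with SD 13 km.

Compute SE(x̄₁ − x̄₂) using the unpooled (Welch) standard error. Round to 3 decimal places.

Per-group SEs: s₁/√n₁ = 13/√56 = 1.7372, s₂/√n₂ = 13/√29 = 2.4140.
Unpooled SE of the difference: √(3.01786384 + 5.827396) = 2.9741.

2.974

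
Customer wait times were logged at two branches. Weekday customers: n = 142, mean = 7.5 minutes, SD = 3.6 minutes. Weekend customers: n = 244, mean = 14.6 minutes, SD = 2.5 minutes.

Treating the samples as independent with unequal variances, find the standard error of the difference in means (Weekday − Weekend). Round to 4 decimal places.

Per-group SEs: s₁/√n₁ = 3.6/√142 = 0.3021, s₂/√n₂ = 2.5/√244 = 0.1600.
Unpooled SE of the difference: √(0.09126441 + 0.0256) = 0.3419.

0.3419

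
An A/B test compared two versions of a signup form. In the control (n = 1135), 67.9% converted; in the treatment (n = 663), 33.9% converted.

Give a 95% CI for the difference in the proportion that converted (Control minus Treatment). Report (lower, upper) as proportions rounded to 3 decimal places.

(0.295, 0.385)

The two standard errors are √(0.6790×0.3210/1135) = 0.01386 and √(0.3390×0.6610/663) = 0.01838.
Because the samples are independent, SE_diff = √(0.01386² + 0.01838²) = 0.02302.
Using z* = 1.960 for 95%, ME = 1.960 × 0.02302 = 0.04512.
p̂₁ − p̂₂ = 0.3400; interval 0.3400 ± 0.04512 gives (0.295, 0.385).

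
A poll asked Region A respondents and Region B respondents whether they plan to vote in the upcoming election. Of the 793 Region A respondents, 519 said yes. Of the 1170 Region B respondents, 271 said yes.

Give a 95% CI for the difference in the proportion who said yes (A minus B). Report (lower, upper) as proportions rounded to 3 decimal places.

p̂₁ = 519/793 = 0.6545 and p̂₂ = 271/1170 = 0.2316.
SE₁ = √(p̂₁(1−p̂₁)/n₁) = √(0.6545·0.3455/793) = 0.01689; SE₂ = √(0.2316·0.7684/1170) = 0.01233.
Independent samples: SE of the difference = √(SE₁² + SE₂²) = √(0.0002852721 + 0.0001520289) = 0.02091.
z* for 95% confidence is 1.960, so the margin of error is 1.960 × 0.02091 = 0.04098.
Point estimate p̂₁ − p̂₂ = 0.6545 − 0.2316 = 0.4229.
0.4229 ± 0.04098 → (0.382, 0.464).

(0.382, 0.464)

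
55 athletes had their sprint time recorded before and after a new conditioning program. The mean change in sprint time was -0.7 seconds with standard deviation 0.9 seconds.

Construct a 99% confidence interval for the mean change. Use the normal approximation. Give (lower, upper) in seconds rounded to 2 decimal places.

(-1.01, -0.39)

Paired design: SE = s_d/√n = 0.9/√55 = 0.1214.
z* = 2.576; margin of error = 2.576 × 0.1214 = 0.3127.
-0.7 ± 0.3127 → (-1.01, -0.39).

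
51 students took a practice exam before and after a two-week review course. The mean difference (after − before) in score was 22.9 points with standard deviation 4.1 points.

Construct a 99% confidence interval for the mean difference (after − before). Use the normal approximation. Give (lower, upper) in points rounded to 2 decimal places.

This is a matched-pairs design, so SE = s_d/√n = 4.1/√51 = 0.5741.
Margin = 2.576 × 0.5741 = 1.4789; the interval is 22.9 ± 1.4789 = (21.42, 24.38).

(21.42, 24.38)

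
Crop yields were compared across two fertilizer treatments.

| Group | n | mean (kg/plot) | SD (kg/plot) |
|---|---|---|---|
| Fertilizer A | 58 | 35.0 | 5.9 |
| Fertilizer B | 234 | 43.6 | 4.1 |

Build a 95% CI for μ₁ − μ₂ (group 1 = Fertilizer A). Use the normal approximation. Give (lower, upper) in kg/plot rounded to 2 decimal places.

(-10.21, -6.99)

Standard errors of each mean: 5.9/√58 = 0.7747 and 4.1/√234 = 0.2680.
SE(x̄₁ − x̄₂) = √(0.7747² + 0.2680²) = 0.8197 for independent samples with unequal variances.
With z* = 1.960, the margin is 1.960 × 0.8197 = 1.6066.
x̄₁ − x̄₂ = 35.0 − 43.6 = -8.6000; the interval is -8.6000 ± 1.6066 = (-10.21, -6.99).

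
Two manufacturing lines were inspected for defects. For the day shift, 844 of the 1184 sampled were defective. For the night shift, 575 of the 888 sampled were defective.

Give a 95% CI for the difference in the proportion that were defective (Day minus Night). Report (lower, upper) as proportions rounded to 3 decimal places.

(0.025, 0.106)

p̂₁ = 844/1184 = 0.7128 and p̂₂ = 575/888 = 0.6475.
SE₁ = √(p̂₁(1−p̂₁)/n₁) = √(0.7128·0.2872/1184) = 0.01315; SE₂ = √(0.6475·0.3525/888) = 0.01603.
Independent samples: SE of the difference = √(SE₁² + SE₂²) = √(0.0001729225 + 0.0002569609) = 0.02073.
z* for 95% confidence is 1.960, so the margin of error is 1.960 × 0.02073 = 0.04063.
Point estimate p̂₁ − p̂₂ = 0.7128 − 0.6475 = 0.0653.
0.0653 ± 0.04063 → (0.025, 0.106).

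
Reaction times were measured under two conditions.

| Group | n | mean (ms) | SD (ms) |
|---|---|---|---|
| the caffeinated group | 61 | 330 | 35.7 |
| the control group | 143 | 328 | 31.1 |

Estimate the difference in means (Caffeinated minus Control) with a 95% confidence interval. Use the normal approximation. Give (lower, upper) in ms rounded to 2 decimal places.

Per-group SEs: s₁/√n₁ = 35.7/√61 = 4.5709, s₂/√n₂ = 31.1/√143 = 2.6007.
Unpooled SE of the difference: √(20.89312681 + 6.76364049) = 5.2590.
Margin of error = z* · SE = 1.960 × 5.2590 = 10.3076.
x̄₁ − x̄₂ = 330 − 328 = 2.0000.
CI: 2.0000 ± 10.3076 = (-8.31, 12.31).

(-8.31, 12.31)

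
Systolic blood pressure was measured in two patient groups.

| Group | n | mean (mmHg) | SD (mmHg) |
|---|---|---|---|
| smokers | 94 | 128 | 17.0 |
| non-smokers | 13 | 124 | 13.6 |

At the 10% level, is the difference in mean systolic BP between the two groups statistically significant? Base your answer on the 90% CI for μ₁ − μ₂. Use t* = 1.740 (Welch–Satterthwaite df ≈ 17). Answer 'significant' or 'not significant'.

Per-group SEs: s₁/√n₁ = 17.0/√94 = 1.7534, s₂/√n₂ = 13.6/√13 = 3.7720.
Unpooled SE of the difference: √(3.07441156 + 14.227984) = 4.1596.
Margin of error = t* · SE = 1.740 × 4.1596 = 7.2377.
x̄₁ − x̄₂ = 128 − 124 = 4.0000.
CI: 4.0000 ± 7.2377 = (-3.2377, 11.2377).
The interval (-3.2377, 11.2377) contains 0, so the difference is not significant.

not significant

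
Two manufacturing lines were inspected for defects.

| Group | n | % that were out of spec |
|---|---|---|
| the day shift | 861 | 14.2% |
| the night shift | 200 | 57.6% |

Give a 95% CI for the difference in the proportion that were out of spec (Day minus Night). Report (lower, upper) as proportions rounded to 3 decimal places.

(-0.506, -0.362)

SE₁ = √(p̂₁(1−p̂₁)/n₁) = √(0.1420·0.8580/861) = 0.01190; SE₂ = √(0.5760·0.4240/200) = 0.03494.
Independent samples: SE of the difference = √(SE₁² + SE₂²) = √(0.00014161 + 0.0012208036) = 0.03691.
z* for 95% confidence is 1.960, so the margin of error is 1.960 × 0.03691 = 0.07234.
Point estimate p̂₁ − p̂₂ = 0.1420 − 0.5760 = -0.4340.
-0.4340 ± 0.07234 → (-0.506, -0.362).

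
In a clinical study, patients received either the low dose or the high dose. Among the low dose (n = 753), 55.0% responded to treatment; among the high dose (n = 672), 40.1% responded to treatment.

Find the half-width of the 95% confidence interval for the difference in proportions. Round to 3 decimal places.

The two standard errors are √(0.5500×0.4500/753) = 0.01813 and √(0.4010×0.5990/672) = 0.01891.
Because the samples are independent, SE_diff = √(0.01813² + 0.01891²) = 0.02620.
Using z* = 1.960 for 95%, ME = 1.960 × 0.02620 = 0.05135.

0.051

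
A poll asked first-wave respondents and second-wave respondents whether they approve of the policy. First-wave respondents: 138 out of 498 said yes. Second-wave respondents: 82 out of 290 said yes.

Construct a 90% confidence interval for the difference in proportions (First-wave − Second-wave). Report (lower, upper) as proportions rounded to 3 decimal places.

First, p̂₁ = 138/498 = 0.2771; p̂₂ = 82/290 = 0.2828.
The two standard errors are √(0.2771×0.7229/498) = 0.02006 and √(0.2828×0.7172/290) = 0.02645.
Because the samples are independent, SE_diff = √(0.02006² + 0.02645²) = 0.03320.
Using z* = 1.645 for 90%, ME = 1.645 × 0.03320 = 0.05461.
p̂₁ − p̂₂ = -0.0057; interval -0.0057 ± 0.05461 gives (-0.060, 0.049).

(-0.060, 0.049)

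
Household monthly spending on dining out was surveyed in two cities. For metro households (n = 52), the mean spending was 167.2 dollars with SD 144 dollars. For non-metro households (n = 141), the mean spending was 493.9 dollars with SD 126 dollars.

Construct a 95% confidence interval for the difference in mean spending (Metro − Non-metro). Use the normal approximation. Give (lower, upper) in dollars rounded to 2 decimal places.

(-371.02, -282.38)

SE₁ = s₁/√n₁ = 144/√52 = 19.9692; SE₂ = 126/√141 = 10.6111.
Independent samples, unequal variances: SE_diff = √(SE₁² + SE₂²) = √(398.76894864 + 112.59544321) = 22.6134.
z* = 1.960, so margin of error = 1.960 × 22.6134 = 44.3223.
Difference in means = 167.2 − 493.9 = -326.7000.
-326.7000 ± 44.3223 → (-371.02, -282.38).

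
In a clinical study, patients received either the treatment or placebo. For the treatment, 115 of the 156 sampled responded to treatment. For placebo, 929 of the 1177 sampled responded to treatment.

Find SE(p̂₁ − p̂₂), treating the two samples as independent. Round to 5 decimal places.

First, p̂₁ = 115/156 = 0.7372; p̂₂ = 929/1177 = 0.7893.
The two standard errors are √(0.7372×0.2628/156) = 0.03524 and √(0.7893×0.2107/1177) = 0.01189.
Because the samples are independent, SE_diff = √(0.03524² + 0.01189²) = 0.03719.

0.03719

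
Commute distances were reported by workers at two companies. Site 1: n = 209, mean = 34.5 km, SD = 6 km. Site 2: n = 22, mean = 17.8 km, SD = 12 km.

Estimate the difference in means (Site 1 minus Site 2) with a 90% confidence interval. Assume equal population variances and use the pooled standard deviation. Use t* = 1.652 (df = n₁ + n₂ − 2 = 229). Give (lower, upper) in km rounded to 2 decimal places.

(14.19, 19.21)

Pooled variance s_p² = [208·6² + 21·12²] / (209+22−2) = 45.9039, so s_p = 6.7752.
SE_diff = s_p·√(1/n₁ + 1/n₂) = 6.7752·√(1/209 + 1/22) = 1.5186.
t* = 1.652; margin = 1.652 × 1.5186 = 2.5087.
Difference = 34.5 − 17.8 = 16.7000.
16.7000 ± 2.5087 → (14.19, 19.21).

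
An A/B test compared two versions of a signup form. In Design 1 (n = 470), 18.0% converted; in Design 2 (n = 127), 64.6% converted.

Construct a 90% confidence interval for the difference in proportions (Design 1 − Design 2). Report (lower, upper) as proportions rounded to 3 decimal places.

(-0.542, -0.390)

Each SE is √(p̂(1−p̂)/n): √(0.1800·0.8200/470) = 0.01772 and √(0.6460·0.3540/127) = 0.04243.
SE(p̂₁ − p̂₂) = √(SE₁² + SE₂²) = √(0.0003139984 + 0.0018003049) = 0.04598, since the two samples are independent.
At 90% confidence z* = 1.645; margin = 1.645 × 0.04598 = 0.07564.
The difference is 0.1800 − 0.6460 = -0.4660, so the interval is -0.4660 ± 0.07564 = (-0.542, -0.390).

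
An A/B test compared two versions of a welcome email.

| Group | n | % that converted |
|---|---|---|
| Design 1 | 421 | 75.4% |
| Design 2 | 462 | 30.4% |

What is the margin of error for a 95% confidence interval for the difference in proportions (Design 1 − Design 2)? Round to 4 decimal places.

SE₁ = √(p̂₁(1−p̂₁)/n₁) = √(0.7540·0.2460/421) = 0.02099; SE₂ = √(0.3040·0.6960/462) = 0.02140.
Independent samples: SE of the difference = √(SE₁² + SE₂²) = √(0.0004405801 + 0.00045796) = 0.02998.
z* for 95% confidence is 1.960, so the margin of error is 1.960 × 0.02998 = 0.05876.

0.0588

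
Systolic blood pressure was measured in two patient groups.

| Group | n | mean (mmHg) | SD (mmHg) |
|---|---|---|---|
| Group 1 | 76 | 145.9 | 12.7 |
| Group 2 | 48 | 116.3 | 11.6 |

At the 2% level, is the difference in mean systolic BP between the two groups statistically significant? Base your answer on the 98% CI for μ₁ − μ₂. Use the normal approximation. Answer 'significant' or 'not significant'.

Per-group SEs: s₁/√n₁ = 12.7/√76 = 1.4568, s₂/√n₂ = 11.6/√48 = 1.6743.
Unpooled SE of the difference: √(2.12226624 + 2.80328049) = 2.2194.
Margin of error = z* · SE = 2.326 × 2.2194 = 5.1623.
x̄₁ − x̄₂ = 145.9 − 116.3 = 29.6000.
CI: 29.6000 ± 5.1623 = (24.4377, 34.7623).
The interval (24.4377, 34.7623) does not contain 0, so the difference is significant.

significant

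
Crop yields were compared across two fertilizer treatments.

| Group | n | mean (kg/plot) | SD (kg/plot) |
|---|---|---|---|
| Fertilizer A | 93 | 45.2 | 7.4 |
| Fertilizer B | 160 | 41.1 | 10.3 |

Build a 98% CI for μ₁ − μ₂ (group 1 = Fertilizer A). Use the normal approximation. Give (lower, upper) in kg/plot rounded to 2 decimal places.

(1.50, 6.70)

Per-group SEs: s₁/√n₁ = 7.4/√93 = 0.7673, s₂/√n₂ = 10.3/√160 = 0.8143.
Unpooled SE of the difference: √(0.58874929 + 0.66308449) = 1.1189.
Margin of error = z* · SE = 2.326 × 1.1189 = 2.6026.
x̄₁ − x̄₂ = 45.2 − 41.1 = 4.1000.
CI: 4.1000 ± 2.6026 = (1.50, 6.70).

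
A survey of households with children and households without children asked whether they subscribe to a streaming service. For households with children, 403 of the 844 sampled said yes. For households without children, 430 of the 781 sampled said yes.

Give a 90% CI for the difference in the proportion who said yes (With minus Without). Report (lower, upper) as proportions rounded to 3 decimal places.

(-0.114, -0.032)

p̂₁ = 403/844 = 0.4775 and p̂₂ = 430/781 = 0.5506.
SE₁ = √(p̂₁(1−p̂₁)/n₁) = √(0.4775·0.5225/844) = 0.01719; SE₂ = √(0.5506·0.4494/781) = 0.01780.
Independent samples: SE of the difference = √(SE₁² + SE₂²) = √(0.0002954961 + 0.00031684) = 0.02475.
z* for 90% confidence is 1.645, so the margin of error is 1.645 × 0.02475 = 0.04071.
Point estimate p̂₁ − p̂₂ = 0.4775 − 0.5506 = -0.0731.
-0.0731 ± 0.04071 → (-0.114, -0.032).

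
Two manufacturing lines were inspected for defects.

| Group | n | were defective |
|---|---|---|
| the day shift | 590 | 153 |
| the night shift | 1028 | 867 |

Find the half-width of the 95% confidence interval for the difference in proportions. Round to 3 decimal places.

0.042

p̂₁ = 153/590 = 0.2593 and p̂₂ = 867/1028 = 0.8434.
SE₁ = √(p̂₁(1−p̂₁)/n₁) = √(0.2593·0.7407/590) = 0.01804; SE₂ = √(0.8434·0.1566/1028) = 0.01133.
Independent samples: SE of the difference = √(SE₁² + SE₂²) = √(0.0003254416 + 0.0001283689) = 0.02130.
z* for 95% confidence is 1.960, so the margin of error is 1.960 × 0.02130 = 0.04175.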